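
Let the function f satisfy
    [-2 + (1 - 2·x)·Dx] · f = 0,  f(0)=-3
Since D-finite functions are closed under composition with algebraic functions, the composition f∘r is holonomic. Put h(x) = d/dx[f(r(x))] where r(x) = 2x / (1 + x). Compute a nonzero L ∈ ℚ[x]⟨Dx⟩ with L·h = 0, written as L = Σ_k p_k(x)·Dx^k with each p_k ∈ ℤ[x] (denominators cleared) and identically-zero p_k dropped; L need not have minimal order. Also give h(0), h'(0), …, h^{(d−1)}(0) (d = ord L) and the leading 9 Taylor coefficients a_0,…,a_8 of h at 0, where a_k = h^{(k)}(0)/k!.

f: a_k = -3, -6, -12, -24, -48, -96, -192, -384, -768, …
f∘r: x↦r, Dx↦Dx/r' in L_f ⇒ L₀.
h₀' ⇒ L via d/dx closure of L₀.
L = 6 + (-1 + 3·x)·Dx  (order 1).
h: a_k = -12, -72, -324, -1296, -4860, -17496, -61236, -209952, -708588, …
ICs: h(0) = -12.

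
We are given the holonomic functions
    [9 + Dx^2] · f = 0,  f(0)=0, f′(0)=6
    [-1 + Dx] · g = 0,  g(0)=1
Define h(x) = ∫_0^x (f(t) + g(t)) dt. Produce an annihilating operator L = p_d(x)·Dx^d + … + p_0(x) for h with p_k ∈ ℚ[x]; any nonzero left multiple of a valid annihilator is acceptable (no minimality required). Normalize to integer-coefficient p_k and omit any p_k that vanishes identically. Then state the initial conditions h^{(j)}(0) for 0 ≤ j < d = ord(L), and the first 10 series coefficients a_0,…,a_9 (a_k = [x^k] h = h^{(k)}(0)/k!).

f: a_k = 0, 6, 0, -9, 0, 81/20, 0, -243/280, 0, 243/2240, …
g: a_k = 1, 1, 1/2, 1/6, 1/24, 1/120, 1/720, 1/5040, 1/40320, 1/362880, …
h₀=f+g: left-lcm gives L₀, ord ≤ 3.
h=∫h₀ ⇒ L = L₀·Dx.
L = -9·Dx + 9·Dx^2 - Dx^3 + Dx^4  (order 4).
h: a_k = 0, 1, 7/2, 1/6, -53/24, 1/120, 487/720, 1/5040, -4373/40320, 1/362880, …
ICs: h(0) = 0, h′(0) = 1, h′′(0) = 7, h′′′(0) = 1.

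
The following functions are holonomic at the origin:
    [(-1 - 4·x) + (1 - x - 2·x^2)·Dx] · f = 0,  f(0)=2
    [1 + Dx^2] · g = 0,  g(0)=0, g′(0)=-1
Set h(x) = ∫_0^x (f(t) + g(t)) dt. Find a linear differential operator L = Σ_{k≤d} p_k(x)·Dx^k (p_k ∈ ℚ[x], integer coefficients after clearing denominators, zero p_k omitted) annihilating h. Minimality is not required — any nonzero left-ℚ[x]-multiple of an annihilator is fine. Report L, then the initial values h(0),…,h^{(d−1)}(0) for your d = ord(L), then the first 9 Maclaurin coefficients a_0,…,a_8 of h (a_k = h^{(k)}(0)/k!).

L = (31 + 146·x + 133·x^2 + 184·x^3 + 20·x^4 + 16·x^5)·Dx + (-7 - 3·x + 3·x^2 + 37·x^3 + 42·x^4 + 12·x^5 + 8·x^6)·Dx^2 + (31 + 146·x + 133·x^2 + 184·x^3 + 20·x^4 + 16·x^5)·Dx^3 + (-7 - 3·x + 3·x^2 + 37·x^3 + 42·x^4 + 12·x^5 + 8·x^6)·Dx^4  (order 4).
h: a_k = 0, 2, 1/2, 2, 61/24, 22/5, 5039/720, 86/7, 856801/40320, …
ICs: h(0) = 0, h′(0) = 2, h′′(0) = 1, h′′′(0) = 12.

f: a_k = 2, 2, 6, 10, 22, 42, 86, 170, 342, …
g: a_k = 0, -1, 0, 1/6, 0, -1/120, 0, 1/5040, 0, …
Weyl lclm of L_f,L_g ⇒ L₀ (ord ≤ 3).
Integrate: L := L₀·Dx.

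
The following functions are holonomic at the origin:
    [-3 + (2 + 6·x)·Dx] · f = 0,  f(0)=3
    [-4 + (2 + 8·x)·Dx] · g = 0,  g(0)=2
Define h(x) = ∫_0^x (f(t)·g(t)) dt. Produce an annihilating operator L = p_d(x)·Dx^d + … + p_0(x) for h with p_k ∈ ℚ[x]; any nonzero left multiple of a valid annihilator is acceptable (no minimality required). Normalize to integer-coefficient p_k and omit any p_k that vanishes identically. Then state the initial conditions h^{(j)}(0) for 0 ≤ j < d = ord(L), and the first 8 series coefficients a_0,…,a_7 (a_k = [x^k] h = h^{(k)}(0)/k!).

L = (-7 - 24·x)·Dx + (2 + 14·x + 24·x^2)·Dx^2  (order 2).
h: a_k = 0, 6, 21/2, -1/4, 21/32, -591/320, 1393/256, -59391/3584, …
ICs: h(0) = 0, h′(0) = 6.

f: a_k = 3, 9/2, -27/8, 81/16, -1215/128, 5103/256, -45927/1024, 216513/2048, …
g: a_k = 2, 4, -4, 8, -20, 56, -168, 528, …
h₀=f·g: eliminate ⇒ L₀, order ≤ 1·1.
Integrate: L := L₀·Dx.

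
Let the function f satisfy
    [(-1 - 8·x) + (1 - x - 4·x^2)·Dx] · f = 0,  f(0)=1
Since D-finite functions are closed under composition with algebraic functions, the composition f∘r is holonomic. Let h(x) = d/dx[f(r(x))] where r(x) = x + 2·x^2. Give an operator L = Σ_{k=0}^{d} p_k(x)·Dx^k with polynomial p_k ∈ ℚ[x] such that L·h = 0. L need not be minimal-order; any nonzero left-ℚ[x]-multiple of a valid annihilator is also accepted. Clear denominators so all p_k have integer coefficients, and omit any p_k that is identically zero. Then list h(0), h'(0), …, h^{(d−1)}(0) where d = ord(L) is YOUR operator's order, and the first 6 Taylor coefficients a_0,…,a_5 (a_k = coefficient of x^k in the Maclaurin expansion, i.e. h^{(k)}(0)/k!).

L = (14 + 20·x + 120·x^2 + 320·x^3 + 320·x^4) + (-1 - 3·x + 10·x^2 + 40·x^3 + 80·x^4 + 64·x^5)·Dx  (order 1).
h: a_k = 1, 14, 87, 412, 2025, 9594, …
ICs: h(0) = 1.

f: a_k = 1, 1, 5, 9, 29, 65, …
L₀ from L_f via x↦r, Dx↦r'^{-1}Dx.
h₀' ⇒ L via d/dx closure of L₀.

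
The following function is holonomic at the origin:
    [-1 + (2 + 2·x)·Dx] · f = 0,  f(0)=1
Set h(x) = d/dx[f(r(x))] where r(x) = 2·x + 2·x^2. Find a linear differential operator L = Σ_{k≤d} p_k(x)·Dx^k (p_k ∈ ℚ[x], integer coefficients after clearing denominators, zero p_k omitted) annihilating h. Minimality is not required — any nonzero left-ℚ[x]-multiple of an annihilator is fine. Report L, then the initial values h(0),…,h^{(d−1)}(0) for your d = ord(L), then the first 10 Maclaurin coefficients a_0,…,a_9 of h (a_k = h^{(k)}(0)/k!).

f: a_k = 1, 1/2, -1/8, 1/16, -5/128, 7/256, -21/1024, 33/2048, -429/32768, 715/65536, …
Substitute x→r, Dx→(1/r')Dx; clear ⇒ L₀.
h=h₀': d/dx-closure on L₀ ⇒ L.
L = 1 + (-1 - 4·x - 6·x^2 - 4·x^3)·Dx  (order 1).
h: a_k = 1, 1, -3/2, 3/2, -5/8, -9/8, 49/16, -61/16, 243/128, 395/128, …
ICs: h(0) = 1.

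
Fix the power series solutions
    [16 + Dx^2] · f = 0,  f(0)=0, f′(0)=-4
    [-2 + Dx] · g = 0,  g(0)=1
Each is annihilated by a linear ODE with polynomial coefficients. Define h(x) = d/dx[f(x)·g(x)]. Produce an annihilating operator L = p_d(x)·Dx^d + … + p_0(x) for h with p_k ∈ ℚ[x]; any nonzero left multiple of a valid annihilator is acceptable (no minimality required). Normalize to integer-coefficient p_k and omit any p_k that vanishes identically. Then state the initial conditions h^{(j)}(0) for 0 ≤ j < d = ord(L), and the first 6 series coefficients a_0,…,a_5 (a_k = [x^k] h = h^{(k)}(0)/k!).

f: a_k = 0, -4, 0, 32/3, 0, -128/15, …
g: a_k = 1, 2, 2, 4/3, 2/3, 4/15, …
Product ⇒ symmetric product L₀, ord ≤ 2.
h₀' ⇒ L via d/dx closure of L₀.
L = 20 - 4·Dx + Dx^2  (order 2).
h: a_k = -4, -16, 8, 64, 152/3, -352/15, …
ICs: h(0) = -4, h′(0) = -16.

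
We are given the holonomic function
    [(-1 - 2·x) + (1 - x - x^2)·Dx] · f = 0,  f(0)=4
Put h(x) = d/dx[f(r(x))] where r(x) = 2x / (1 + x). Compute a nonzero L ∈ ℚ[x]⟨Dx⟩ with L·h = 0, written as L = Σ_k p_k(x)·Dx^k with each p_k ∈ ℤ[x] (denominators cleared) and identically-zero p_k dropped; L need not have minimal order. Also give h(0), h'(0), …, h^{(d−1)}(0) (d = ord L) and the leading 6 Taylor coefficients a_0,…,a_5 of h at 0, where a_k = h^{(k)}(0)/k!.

f: a_k = 4, 4, 8, 12, 20, 32, …
h₀=f(r): pull back L_f along r ⇒ L₀.
h₀' ⇒ L via d/dx closure of L₀.
L = (6 + 30·x + 90·x^2 + 50·x^3) + (-1 - 6·x + 30·x^3 + 25·x^4)·Dx  (order 1).
h: a_k = 8, 48, 120, 480, 1000, 3600, …
ICs: h(0) = 8.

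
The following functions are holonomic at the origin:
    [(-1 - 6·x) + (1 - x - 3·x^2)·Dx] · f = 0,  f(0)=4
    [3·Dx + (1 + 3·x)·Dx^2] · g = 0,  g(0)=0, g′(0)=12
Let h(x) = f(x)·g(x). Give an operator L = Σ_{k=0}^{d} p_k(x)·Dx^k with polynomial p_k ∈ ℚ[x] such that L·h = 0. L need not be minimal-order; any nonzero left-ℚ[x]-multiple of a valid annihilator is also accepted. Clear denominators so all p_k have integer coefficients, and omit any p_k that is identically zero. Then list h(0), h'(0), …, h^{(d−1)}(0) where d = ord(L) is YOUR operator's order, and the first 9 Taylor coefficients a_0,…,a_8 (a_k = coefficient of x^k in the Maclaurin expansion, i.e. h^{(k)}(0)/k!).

f: a_k = 4, 4, 16, 28, 76, 160, 388, 868, 2032, …
g: a_k = 0, 12, -18, 36, -81, 972/5, -486, 8748/7, -6561/2, …
h₀=f·g: eliminate ⇒ L₀, order ≤ 1·2.
L = (9 + 36·x) + (-1 + 21·x + 45·x^2)·Dx + (-1 - 2·x + 6·x^2 + 9·x^3)·Dx^2  (order 2).
h: a_k = 0, 48, -24, 264, -132, 7188/5, -4512/5, 294324/35, -259698/35, …
ICs: h(0) = 0, h′(0) = 48.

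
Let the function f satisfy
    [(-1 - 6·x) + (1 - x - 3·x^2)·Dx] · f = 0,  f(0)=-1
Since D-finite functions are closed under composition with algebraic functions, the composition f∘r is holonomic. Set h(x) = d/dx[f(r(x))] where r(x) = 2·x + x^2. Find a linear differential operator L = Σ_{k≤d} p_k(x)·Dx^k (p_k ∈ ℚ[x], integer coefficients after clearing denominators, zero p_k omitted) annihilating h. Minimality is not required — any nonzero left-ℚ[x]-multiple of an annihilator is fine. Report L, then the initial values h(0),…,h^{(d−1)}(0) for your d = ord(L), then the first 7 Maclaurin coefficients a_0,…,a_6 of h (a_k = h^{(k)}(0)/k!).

L = (17 + 114·x + 597·x^2 + 1260·x^3 + 1215·x^4 + 540·x^5 + 90·x^6) + (-1 - 11·x + 21·x^2 + 211·x^3 + 405·x^4 + 333·x^5 + 126·x^6 + 18·x^7)·Dx  (order 1).
h: a_k = -2, -34, -216, -1568, -9650, -59226, -348264, …
ICs: h(0) = -2.

f: a_k = -1, -1, -4, -7, -19, -40, -97, …
Change of var in L_f (x↦r) gives L₀.
h₀' ⇒ L via d/dx closure of L₀.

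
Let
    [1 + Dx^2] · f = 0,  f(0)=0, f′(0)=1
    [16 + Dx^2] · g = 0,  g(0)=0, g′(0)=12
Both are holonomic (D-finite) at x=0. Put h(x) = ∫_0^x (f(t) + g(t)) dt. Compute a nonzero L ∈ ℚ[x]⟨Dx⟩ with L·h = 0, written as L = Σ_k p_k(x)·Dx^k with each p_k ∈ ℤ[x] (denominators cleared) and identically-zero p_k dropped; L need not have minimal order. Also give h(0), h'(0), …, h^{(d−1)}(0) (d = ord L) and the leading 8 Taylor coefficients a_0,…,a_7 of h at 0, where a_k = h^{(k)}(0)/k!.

L = 16·Dx + 17·Dx^3 + Dx^5  (order 5).
h: a_k = 0, 0, 13/2, 0, -193/24, 0, 3073/720, 0, …
ICs: h(0) = 0, h′(0) = 0, h′′(0) = 13, h′′′(0) = 0, h′′′′(0) = -193.

f: a_k = 0, 1, 0, -1/6, 0, 1/120, 0, -1/5040, …
g: a_k = 0, 12, 0, -32, 0, 128/5, 0, -1024/105, …
Sum ⇒ L₀ = lclm(L_f,L_g) in ℚ(x)⟨Dx⟩.
Integrate: L := L₀·Dx.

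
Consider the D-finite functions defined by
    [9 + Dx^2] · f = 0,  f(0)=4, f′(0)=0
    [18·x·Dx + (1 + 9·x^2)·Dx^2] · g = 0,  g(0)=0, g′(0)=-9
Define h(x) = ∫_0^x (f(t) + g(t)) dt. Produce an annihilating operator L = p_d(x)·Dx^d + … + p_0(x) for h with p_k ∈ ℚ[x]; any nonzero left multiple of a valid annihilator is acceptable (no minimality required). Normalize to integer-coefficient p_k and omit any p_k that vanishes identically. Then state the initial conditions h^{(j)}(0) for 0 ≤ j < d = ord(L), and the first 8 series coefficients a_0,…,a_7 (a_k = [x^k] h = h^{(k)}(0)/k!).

f: a_k = 4, 0, -18, 0, 27/2, 0, -81/20, 0, …
g: a_k = 0, -9, 0, 27, 0, -729/5, 0, 6561/7, …
Weyl lclm of L_f,L_g ⇒ L₀ (ord ≤ 4).
h=∫h₀ ⇒ L = L₀·Dx.
L = (-1782·x + 20412·x^3 + 13122·x^5)·Dx^2 + (-9 + 567·x^2 + 6561·x^4 + 6561·x^6)·Dx^3 + (-198·x + 2268·x^3 + 1458·x^5)·Dx^4 + (-1 + 63·x^2 + 729·x^4 + 729·x^6)·Dx^5  (order 5).
h: a_k = 0, 4, -9/2, -6, 27/4, 27/10, -243/10, -81/140, …
ICs: h(0) = 0, h′(0) = 4, h′′(0) = -9, h′′′(0) = -36, h′′′′(0) = 162.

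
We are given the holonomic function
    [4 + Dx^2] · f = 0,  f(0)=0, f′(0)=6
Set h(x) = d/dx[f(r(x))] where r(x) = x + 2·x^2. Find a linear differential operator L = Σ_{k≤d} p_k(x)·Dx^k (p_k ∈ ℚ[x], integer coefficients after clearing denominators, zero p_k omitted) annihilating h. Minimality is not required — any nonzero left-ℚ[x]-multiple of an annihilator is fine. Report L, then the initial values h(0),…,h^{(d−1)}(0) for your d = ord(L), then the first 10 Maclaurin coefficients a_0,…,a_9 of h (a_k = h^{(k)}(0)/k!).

L = (52 + 64·x + 384·x^2 + 1024·x^3 + 1024·x^4) + (-12 - 48·x)·Dx + (1 + 8·x + 16·x^2)·Dx^2  (order 2).
h: a_k = 6, 24, -12, -96, -236, -144, 3352/15, 7552/15, 54436/105, 304/7, …
ICs: h(0) = 6, h′(0) = 24.

f: a_k = 0, 6, 0, -4, 0, 4/5, 0, -8/105, 0, 4/945, …
Change of var in L_f (x↦r) gives L₀.
h=h₀': d/dx-closure on L₀ ⇒ L.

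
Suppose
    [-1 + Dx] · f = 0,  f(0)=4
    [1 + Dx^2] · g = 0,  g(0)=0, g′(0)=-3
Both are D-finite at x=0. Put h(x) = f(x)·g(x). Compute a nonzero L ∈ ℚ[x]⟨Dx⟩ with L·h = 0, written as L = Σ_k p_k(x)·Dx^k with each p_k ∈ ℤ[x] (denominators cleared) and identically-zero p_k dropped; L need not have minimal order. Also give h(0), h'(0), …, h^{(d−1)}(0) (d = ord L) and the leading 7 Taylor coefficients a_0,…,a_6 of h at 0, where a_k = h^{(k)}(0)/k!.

f: a_k = 4, 4, 2, 2/3, 1/6, 1/30, 1/180, …
g: a_k = 0, -3, 0, 1/2, 0, -1/40, 0, …
f·g: L₀ = L_f ⊗_s L_g, ord ≤ 1·2.
L = 2 - 2·Dx + Dx^2  (order 2).
h: a_k = 0, -12, -12, -4, 0, 2/5, 2/15, …
ICs: h(0) = 0, h′(0) = -12.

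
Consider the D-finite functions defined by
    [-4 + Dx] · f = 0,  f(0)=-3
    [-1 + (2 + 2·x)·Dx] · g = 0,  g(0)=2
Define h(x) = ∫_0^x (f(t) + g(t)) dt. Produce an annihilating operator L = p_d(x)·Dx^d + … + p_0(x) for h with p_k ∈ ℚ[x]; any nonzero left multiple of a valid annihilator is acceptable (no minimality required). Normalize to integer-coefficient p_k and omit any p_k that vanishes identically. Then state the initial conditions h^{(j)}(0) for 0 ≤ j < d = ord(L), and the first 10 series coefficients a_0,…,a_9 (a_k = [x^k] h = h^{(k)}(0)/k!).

f: a_k = -3, -12, -24, -32, -32, -128/5, -256/15, -1024/105, -512/105, -2048/945, …
g: a_k = 2, 1, -1/4, 1/8, -5/64, 7/128, -21/512, 33/1024, -429/16384, 715/32768, …
Weyl lclm of L_f,L_g ⇒ L₀ (ord ≤ 2).
h=∫₀ˣh₀: take L = L₀·Dx.
L = (36 + 32·x)·Dx + (-65 - 128·x - 64·x^2)·Dx^2 + (14 + 30·x + 16·x^2)·Dx^3  (order 3).
h: a_k = 0, -1, -11/2, -97/12, -255/32, -2053/320, -16349/3840, -131387/53760, -1045111/860160, -8433653/15482880, …
ICs: h(0) = 0, h′(0) = -1, h′′(0) = -11.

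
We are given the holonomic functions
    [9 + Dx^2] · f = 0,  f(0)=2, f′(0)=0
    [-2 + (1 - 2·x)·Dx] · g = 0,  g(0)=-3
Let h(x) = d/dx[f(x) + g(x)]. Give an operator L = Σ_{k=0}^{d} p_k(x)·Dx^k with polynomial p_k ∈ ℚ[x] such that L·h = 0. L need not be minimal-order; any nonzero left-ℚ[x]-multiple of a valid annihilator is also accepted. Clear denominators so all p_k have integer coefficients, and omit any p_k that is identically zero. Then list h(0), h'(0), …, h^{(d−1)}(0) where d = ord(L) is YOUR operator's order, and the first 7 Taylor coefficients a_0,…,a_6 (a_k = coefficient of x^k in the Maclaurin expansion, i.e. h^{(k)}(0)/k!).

f: a_k = 2, 0, -9, 0, 27/4, 0, -81/40, …
g: a_k = -3, -6, -12, -24, -48, -96, -192, …
Weyl lclm of L_f,L_g ⇒ L₀ (ord ≤ 3).
h=h₀': d/dx-closure on L₀ ⇒ L.
L = (684 - 432·x + 432·x^2) + (-99 + 306·x - 324·x^2 + 216·x^3)·Dx + (76 - 48·x + 48·x^2)·Dx^2 + (-11 + 34·x - 36·x^2 + 24·x^3)·Dx^3  (order 3).
h: a_k = -6, -42, -72, -165, -480, -23283/20, -2688, …
ICs: h(0) = -6, h′(0) = -42, h′′(0) = -144.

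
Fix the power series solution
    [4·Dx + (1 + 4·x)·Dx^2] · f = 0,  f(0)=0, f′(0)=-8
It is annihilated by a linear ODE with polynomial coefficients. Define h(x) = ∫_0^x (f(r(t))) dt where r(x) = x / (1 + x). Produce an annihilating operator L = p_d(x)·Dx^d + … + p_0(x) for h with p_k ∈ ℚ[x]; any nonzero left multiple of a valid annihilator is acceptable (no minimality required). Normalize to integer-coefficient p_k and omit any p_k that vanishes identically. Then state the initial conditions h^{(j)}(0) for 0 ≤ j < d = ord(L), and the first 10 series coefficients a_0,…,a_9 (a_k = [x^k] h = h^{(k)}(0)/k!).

L = (6 + 10·x)·Dx^2 + (1 + 6·x + 5·x^2)·Dx^3  (order 3).
h: a_k = 0, 0, -4, 8, -62/3, 312/5, -3124/15, 744, -19531/7, 32552/3, …
ICs: h(0) = 0, h′(0) = 0, h′′(0) = -8.

f: a_k = 0, -8, 16, -128/3, 128, -2048/5, 4096/3, -32768/7, 16384, -524288/9, …
h₀=f(r): pull back L_f along r ⇒ L₀.
h=∫₀ˣh₀: take L = L₀·Dx.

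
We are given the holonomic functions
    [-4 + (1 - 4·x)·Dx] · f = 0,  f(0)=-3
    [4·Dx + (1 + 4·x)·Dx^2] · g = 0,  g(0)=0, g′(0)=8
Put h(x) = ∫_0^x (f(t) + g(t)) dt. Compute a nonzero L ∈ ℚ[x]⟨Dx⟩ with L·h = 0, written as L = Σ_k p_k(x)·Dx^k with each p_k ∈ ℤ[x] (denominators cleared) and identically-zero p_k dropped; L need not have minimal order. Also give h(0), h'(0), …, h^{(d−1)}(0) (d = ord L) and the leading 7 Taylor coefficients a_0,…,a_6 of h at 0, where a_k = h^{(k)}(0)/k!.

f: a_k = -3, -12, -48, -192, -768, -3072, -12288, …
g: a_k = 0, 8, -16, 128/3, -128, 2048/5, -4096/3, …
f+g: L₀ = lclm(L_f,L_g), ord ≤ 1+2.
h=∫h₀ ⇒ L = L₀·Dx.
L = (160 + 128·x)·Dx^2 + (16 + 256·x + 256·x^2)·Dx^3 + (-3 - 4·x + 48·x^2 + 64·x^3)·Dx^4  (order 4).
h: a_k = 0, -3, -2, -64/3, -112/3, -896/5, -6656/15, …
ICs: h(0) = 0, h′(0) = -3, h′′(0) = -4, h′′′(0) = -128.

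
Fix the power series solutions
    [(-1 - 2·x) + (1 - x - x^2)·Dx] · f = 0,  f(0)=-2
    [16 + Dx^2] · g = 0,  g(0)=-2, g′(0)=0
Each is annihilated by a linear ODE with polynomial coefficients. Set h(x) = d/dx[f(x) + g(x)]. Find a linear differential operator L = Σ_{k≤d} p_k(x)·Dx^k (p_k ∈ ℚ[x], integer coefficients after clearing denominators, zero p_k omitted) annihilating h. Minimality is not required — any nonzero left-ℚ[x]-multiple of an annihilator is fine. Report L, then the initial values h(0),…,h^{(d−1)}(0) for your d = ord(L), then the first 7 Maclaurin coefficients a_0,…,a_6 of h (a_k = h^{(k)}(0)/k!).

f: a_k = -2, -2, -4, -6, -10, -16, -26, …
g: a_k = -2, 0, 16, 0, -64/3, 0, 512/45, …
Sum ⇒ L₀ = lclm(L_f,L_g) in ℚ(x)⟨Dx⟩.
Differentiate: ansatz ord ≤ ord L₀ ⇒ L.
L = (1472 + 2624·x + 2560·x^2 + 640·x^3 + 2240·x^4 + 2304·x^5 + 768·x^6) + (-272 - 112·x + 1008·x^2 - 160·x^3 - 800·x^4 + 576·x^5 + 896·x^6 + 256·x^7)·Dx + (92 + 164·x + 160·x^2 + 40·x^3 + 140·x^4 + 144·x^5 + 48·x^6)·Dx^2 + (-17 - 7·x + 63·x^2 - 10·x^3 - 50·x^4 + 36·x^5 + 56·x^6 + 16·x^7)·Dx^3  (order 3).
h: a_k = -2, 24, -18, -376/3, -80, -1316/15, -294, …
ICs: h(0) = -2, h′(0) = 24, h′′(0) = -36.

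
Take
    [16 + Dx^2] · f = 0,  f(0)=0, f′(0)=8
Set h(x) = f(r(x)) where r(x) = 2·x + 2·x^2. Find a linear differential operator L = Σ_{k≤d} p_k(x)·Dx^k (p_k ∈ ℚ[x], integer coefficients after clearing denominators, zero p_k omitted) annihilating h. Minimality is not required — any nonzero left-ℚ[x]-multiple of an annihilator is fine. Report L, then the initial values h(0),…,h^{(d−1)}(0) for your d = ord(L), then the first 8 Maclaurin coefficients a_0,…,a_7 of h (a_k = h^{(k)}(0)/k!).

f: a_k = 0, 8, 0, -64/3, 0, 256/15, 0, -2048/315, …
Change of var in L_f (x↦r) gives L₀.
L = (64 + 384·x + 768·x^2 + 512·x^3) - 2·Dx + (1 + 2·x)·Dx^2  (order 2).
h: a_k = 0, 16, 16, -512/3, -512, 512/15, 2560, 1458176/315, …
ICs: h(0) = 0, h′(0) = 16.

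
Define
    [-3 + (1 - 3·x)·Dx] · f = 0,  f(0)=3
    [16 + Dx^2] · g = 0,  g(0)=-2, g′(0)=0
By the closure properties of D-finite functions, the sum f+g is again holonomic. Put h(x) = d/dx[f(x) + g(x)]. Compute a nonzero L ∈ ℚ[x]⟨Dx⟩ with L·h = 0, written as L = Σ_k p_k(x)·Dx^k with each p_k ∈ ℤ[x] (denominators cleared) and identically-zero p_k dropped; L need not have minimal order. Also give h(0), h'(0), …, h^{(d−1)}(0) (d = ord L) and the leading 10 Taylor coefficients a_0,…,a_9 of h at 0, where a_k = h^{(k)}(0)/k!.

f: a_k = 3, 9, 27, 81, 243, 729, 2187, 6561, 19683, 59049, …
g: a_k = -2, 0, 16, 0, -64/3, 0, 512/45, 0, -1024/315, 0, …
Sum ⇒ L₀ = lclm(L_f,L_g) in ℚ(x)⟨Dx⟩.
h₀' ⇒ L via d/dx closure of L₀.
L = (5952 - 4608·x + 6912·x^2) + (-560 + 2448·x - 3456·x^2 + 3456·x^3)·Dx + (372 - 288·x + 432·x^2)·Dx^2 + (-35 + 153·x - 216·x^2 + 216·x^3)·Dx^3  (order 3).
h: a_k = 9, 86, 243, 2660/3, 3645, 197854/15, 45927, 49592968/315, 531441, 5022133834/2835, …
ICs: h(0) = 9, h′(0) = 86, h′′(0) = 486.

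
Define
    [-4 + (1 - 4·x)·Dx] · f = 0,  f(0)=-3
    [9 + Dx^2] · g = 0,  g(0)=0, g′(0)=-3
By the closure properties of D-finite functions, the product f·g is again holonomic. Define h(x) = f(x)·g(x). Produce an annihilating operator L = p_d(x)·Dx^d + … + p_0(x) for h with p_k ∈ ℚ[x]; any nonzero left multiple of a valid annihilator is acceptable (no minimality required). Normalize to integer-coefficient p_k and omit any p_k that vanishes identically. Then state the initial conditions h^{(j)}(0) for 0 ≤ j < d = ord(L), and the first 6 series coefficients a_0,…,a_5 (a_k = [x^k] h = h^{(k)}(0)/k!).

f: a_k = -3, -12, -48, -192, -768, -3072, …
g: a_k = 0, -3, 0, 9/2, 0, -81/40, …
Sym-product of L_f,L_g gives L₀ (≤ ord 2).
L = (-9 + 36·x) + 8·Dx + (-1 + 4·x)·Dx^2  (order 2).
h: a_k = 0, 9, 36, 261/2, 522, 83763/40, …
ICs: h(0) = 0, h′(0) = 9.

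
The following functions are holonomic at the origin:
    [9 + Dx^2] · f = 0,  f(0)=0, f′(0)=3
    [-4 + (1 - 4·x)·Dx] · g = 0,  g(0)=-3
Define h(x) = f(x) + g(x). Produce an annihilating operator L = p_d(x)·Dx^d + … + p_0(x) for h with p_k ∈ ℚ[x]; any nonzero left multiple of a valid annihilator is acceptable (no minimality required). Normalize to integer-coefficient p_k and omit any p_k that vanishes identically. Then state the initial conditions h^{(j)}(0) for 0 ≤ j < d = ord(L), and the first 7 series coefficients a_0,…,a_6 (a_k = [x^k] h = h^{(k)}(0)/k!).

f: a_k = 0, 3, 0, -9/2, 0, 81/40, 0, …
g: a_k = -3, -12, -48, -192, -768, -3072, -12288, …
Weyl lclm of L_f,L_g ⇒ L₀ (ord ≤ 3).
L = (-3780 + 2592·x - 5184·x^2) + (369 - 2124·x + 3888·x^2 - 5184·x^3)·Dx + (-420 + 288·x - 576·x^2)·Dx^2 + (41 - 236·x + 432·x^2 - 576·x^3)·Dx^3  (order 3).
h: a_k = -3, -9, -48, -393/2, -768, -122799/40, -12288, …
ICs: h(0) = -3, h′(0) = -9, h′′(0) = -96.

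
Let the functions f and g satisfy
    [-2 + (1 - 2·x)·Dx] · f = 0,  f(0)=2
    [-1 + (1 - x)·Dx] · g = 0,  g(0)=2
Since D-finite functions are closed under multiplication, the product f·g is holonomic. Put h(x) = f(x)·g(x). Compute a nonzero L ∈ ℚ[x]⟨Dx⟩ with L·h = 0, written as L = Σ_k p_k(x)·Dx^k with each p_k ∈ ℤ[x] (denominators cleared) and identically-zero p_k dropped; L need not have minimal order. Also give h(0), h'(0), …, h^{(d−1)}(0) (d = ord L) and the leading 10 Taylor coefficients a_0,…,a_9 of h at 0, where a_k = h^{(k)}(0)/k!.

f: a_k = 2, 4, 8, 16, 32, 64, 128, 256, 512, 1024, …
g: a_k = 2, 2, 2, 2, 2, 2, 2, 2, 2, 2, …
Sym-product of L_f,L_g gives L₀ (≤ ord 1).
L = (-3 + 4·x) + (1 - 3·x + 2·x^2)·Dx  (order 1).
h: a_k = 4, 12, 28, 60, 124, 252, 508, 1020, 2044, 4092, …
ICs: h(0) = 4.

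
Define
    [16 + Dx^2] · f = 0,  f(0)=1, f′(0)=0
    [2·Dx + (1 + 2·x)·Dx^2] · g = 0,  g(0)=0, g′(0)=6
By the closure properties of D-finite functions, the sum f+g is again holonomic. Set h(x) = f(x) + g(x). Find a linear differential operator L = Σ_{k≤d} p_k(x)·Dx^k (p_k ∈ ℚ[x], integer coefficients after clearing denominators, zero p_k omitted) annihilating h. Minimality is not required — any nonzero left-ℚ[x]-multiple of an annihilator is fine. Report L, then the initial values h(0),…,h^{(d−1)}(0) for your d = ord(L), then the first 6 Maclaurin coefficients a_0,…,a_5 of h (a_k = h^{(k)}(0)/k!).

f: a_k = 1, 0, -8, 0, 32/3, 0, …
g: a_k = 0, 6, -6, 8, -12, 96/5, …
Sum ⇒ L₀ = lclm(L_f,L_g) in ℚ(x)⟨Dx⟩.
L = (160 + 256·x + 256·x^2)·Dx + (48 + 224·x + 384·x^2 + 256·x^3)·Dx^2 + (10 + 16·x + 16·x^2)·Dx^3 + (3 + 14·x + 24·x^2 + 16·x^3)·Dx^4  (order 4).
h: a_k = 1, 6, -14, 8, -4/3, 96/5, …
ICs: h(0) = 1, h′(0) = 6, h′′(0) = -28, h′′′(0) = 48.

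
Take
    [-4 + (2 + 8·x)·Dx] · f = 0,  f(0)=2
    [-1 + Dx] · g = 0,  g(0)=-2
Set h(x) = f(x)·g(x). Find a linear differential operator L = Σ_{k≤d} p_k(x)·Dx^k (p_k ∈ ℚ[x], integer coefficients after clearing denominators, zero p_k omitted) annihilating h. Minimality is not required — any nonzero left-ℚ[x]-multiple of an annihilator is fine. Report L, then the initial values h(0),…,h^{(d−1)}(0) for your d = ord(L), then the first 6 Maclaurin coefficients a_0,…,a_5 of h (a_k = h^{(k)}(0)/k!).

L = (-3 - 4·x) + (1 + 4·x)·Dx  (order 1).
h: a_k = -4, -12, -2, -38/3, 53/2, -2371/30, …
ICs: h(0) = -4.

f: a_k = 2, 4, -4, 8, -20, 56, …
g: a_k = -2, -2, -1, -1/3, -1/12, -1/60, …
L₀ := L_f ⊗_s L_g (sym. prod.), ord ≤ 1.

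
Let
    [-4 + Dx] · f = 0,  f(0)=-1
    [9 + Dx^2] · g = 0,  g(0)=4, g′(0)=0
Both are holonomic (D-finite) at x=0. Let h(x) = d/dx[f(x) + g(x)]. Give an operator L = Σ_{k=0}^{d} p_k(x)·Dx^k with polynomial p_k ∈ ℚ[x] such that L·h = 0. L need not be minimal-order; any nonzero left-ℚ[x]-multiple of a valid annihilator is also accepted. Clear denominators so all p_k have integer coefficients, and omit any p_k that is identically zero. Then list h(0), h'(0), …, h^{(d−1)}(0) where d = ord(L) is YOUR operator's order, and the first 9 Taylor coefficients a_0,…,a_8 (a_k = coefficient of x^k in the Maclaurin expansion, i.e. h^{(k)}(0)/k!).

f: a_k = -1, -4, -8, -32/3, -32/3, -128/15, -256/45, -1024/315, -512/315, …
g: a_k = 4, 0, -18, 0, 27/2, 0, -81/20, 0, 729/1120, …
Sum ⇒ L₀ = lclm(L_f,L_g) in ℚ(x)⟨Dx⟩.
Derive L from L₀ (diff closure).
L = 36 - 9·Dx + 4·Dx^2 - Dx^3  (order 3).
h: a_k = -4, -52, -32, 34/3, -128/3, -1753/30, -1024/45, -9823/1260, -2048/315, …
ICs: h(0) = -4, h′(0) = -52, h′′(0) = -64.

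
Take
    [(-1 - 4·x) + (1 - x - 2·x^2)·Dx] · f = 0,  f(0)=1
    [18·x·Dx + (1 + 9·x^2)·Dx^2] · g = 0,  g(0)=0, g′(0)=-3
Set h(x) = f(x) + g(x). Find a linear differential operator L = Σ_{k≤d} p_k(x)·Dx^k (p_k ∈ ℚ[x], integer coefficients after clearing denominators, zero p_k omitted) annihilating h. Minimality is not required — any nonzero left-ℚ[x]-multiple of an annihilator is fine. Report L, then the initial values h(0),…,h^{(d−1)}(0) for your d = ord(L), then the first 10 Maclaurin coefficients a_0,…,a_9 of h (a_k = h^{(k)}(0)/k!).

L = (-18 + 72·x + 918·x^2 + 1872·x^3 + 4608·x^4 + 1296·x^6)·Dx + (8 + 30·x + 278·x^3 + 1788·x^4 + 3216·x^5 + 324·x^6 + 1296·x^7)·Dx^2 + (-1 - 4·x - 24·x^2 - 4·x^3 - 103·x^4 + 300·x^5 + 312·x^6 + 108·x^7 + 216·x^8)·Dx^3  (order 3).
h: a_k = 1, -2, 3, 14, 11, -138/5, 43, 2782/7, 171, -1846, …
ICs: h(0) = 1, h′(0) = -2, h′′(0) = 6.

f: a_k = 1, 1, 3, 5, 11, 21, 43, 85, 171, 341, …
g: a_k = 0, -3, 0, 9, 0, -243/5, 0, 2187/7, 0, -2187, …
Sum ⇒ L₀ = lclm(L_f,L_g) in ℚ(x)⟨Dx⟩.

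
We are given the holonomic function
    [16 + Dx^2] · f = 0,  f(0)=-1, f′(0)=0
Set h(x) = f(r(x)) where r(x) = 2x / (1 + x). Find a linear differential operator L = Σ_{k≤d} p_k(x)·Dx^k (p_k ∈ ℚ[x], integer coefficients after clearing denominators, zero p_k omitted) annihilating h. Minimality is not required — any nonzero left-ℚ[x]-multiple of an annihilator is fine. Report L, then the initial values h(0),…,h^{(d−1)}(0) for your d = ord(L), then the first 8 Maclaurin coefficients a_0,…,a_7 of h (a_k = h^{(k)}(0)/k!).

L = 64 + (2 + 6·x + 6·x^2 + 2·x^3)·Dx + (1 + 4·x + 6·x^2 + 4·x^3 + x^4)·Dx^2  (order 2).
h: a_k = -1, 0, 32, -64, -224/3, 1664/3, -53216/45, 5184/5, …
ICs: h(0) = -1, h′(0) = 0.

f: a_k = -1, 0, 8, 0, -32/3, 0, 256/45, 0, …
L₀ from L_f via x↦r, Dx↦r'^{-1}Dx.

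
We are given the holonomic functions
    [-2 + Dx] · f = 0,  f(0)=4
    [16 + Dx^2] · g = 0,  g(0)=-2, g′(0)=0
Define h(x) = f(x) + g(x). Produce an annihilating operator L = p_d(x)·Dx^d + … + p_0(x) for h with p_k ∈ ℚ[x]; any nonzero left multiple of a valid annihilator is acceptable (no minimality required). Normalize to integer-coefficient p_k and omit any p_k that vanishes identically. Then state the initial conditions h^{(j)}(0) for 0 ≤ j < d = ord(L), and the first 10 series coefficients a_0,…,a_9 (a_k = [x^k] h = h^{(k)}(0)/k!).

L = -32 + 16·Dx - 2·Dx^2 + Dx^3  (order 3).
h: a_k = 2, 8, 24, 16/3, -56/3, 16/15, 176/15, 32/315, -1016/315, 16/2835, …
ICs: h(0) = 2, h′(0) = 8, h′′(0) = 48.

f: a_k = 4, 8, 8, 16/3, 8/3, 16/15, 16/45, 32/315, 8/315, 16/2835, …
g: a_k = -2, 0, 16, 0, -64/3, 0, 512/45, 0, -1024/315, 0, …
Sum ⇒ L₀ = lclm(L_f,L_g) in ℚ(x)⟨Dx⟩.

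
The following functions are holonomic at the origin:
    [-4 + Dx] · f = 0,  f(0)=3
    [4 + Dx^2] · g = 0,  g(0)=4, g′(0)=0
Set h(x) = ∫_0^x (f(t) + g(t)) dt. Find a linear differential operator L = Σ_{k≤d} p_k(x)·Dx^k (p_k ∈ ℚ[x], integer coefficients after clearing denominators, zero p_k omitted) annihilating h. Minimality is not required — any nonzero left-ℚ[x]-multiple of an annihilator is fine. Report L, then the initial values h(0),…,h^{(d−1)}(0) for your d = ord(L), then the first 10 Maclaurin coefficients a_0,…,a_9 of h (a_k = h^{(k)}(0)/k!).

f: a_k = 3, 12, 24, 32, 32, 128/5, 256/15, 1024/105, 512/105, 2048/945, …
g: a_k = 4, 0, -8, 0, 8/3, 0, -16/45, 0, 8/315, 0, …
Sum ⇒ L₀ = lclm(L_f,L_g) in ℚ(x)⟨Dx⟩.
Integrate: L := L₀·Dx.
L = -16·Dx + 4·Dx^2 - 4·Dx^3 + Dx^4  (order 4).
h: a_k = 0, 7, 6, 16/3, 8, 104/15, 64/15, 752/315, 128/105, 1544/2835, …
ICs: h(0) = 0, h′(0) = 7, h′′(0) = 12, h′′′(0) = 32.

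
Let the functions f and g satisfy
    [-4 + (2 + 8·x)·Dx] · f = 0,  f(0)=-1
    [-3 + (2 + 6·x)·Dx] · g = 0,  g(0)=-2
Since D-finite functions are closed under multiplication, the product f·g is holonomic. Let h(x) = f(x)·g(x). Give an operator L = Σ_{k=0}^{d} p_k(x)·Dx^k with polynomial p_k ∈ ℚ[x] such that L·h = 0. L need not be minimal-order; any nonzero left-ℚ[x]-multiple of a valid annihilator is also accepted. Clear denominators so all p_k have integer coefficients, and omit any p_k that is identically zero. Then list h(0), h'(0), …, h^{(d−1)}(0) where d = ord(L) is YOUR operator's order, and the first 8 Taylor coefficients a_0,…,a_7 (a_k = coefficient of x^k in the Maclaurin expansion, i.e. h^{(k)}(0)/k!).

L = (-7 - 24·x) + (2 + 14·x + 24·x^2)·Dx  (order 1).
h: a_k = 2, 7, -1/4, 7/8, -197/64, 1393/128, -19797/512, 141351/1024, …
ICs: h(0) = 2.

f: a_k = -1, -2, 2, -4, 10, -28, 84, -264, …
g: a_k = -2, -3, 9/4, -27/8, 405/64, -1701/128, 15309/512, -72171/1024, …
L₀ := L_f ⊗_s L_g (sym. prod.), ord ≤ 1.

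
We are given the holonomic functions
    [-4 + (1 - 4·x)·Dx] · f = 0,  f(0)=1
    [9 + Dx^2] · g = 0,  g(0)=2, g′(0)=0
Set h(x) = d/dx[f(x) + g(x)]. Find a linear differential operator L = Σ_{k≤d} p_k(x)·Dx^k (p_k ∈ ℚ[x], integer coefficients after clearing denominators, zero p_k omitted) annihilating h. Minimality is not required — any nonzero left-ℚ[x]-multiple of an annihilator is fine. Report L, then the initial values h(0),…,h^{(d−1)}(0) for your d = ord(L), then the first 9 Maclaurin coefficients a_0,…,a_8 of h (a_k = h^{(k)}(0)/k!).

f: a_k = 1, 4, 16, 64, 256, 1024, 4096, 16384, 65536, …
g: a_k = 2, 0, -9, 0, 27/4, 0, -81/40, 0, 729/2240, …
L₀ := lclm(L_f,L_g); ord L₀ ≤ 1+2.
Derive L from L₀ (diff closure).
L = (4824 - 1728·x + 3456·x^2) + (-315 + 1476·x - 1296·x^2 + 1728·x^3)·Dx + (536 - 192·x + 384·x^2)·Dx^2 + (-35 + 164·x - 144·x^2 + 192·x^3)·Dx^3  (order 3).
h: a_k = 4, 14, 192, 1051, 5120, 491277/20, 114688, 146801369/280, 2359296, …
ICs: h(0) = 4, h′(0) = 14, h′′(0) = 384.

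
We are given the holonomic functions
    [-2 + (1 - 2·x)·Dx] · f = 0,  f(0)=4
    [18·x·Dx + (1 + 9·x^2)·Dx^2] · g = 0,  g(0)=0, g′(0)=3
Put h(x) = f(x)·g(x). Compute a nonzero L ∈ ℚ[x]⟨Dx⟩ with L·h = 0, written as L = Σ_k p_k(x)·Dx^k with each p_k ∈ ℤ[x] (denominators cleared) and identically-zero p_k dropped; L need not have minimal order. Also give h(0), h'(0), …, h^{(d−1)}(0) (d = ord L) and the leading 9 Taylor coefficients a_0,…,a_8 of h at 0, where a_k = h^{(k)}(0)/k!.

f: a_k = 4, 8, 16, 32, 64, 128, 256, 512, 1024, …
g: a_k = 0, 3, 0, -9, 0, 243/5, 0, -2187/7, 0, …
L₀ := L_f ⊗_s L_g (sym. prod.), ord ≤ 2.
L = 36·x + (4 - 18·x + 72·x^2)·Dx + (-1 + 2·x - 9·x^2 + 18·x^3)·Dx^2  (order 2).
h: a_k = 0, 12, 24, 12, 24, 1212/5, 2424/5, -9804/35, -19608/35, …
ICs: h(0) = 0, h′(0) = 12.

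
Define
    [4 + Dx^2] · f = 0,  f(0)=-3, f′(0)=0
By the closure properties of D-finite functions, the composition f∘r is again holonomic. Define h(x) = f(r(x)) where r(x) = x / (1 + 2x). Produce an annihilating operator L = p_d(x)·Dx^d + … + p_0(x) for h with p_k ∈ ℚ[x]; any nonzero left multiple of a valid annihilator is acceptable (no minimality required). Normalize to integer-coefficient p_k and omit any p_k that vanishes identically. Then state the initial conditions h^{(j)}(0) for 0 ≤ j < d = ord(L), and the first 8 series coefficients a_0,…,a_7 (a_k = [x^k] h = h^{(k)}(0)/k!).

L = 4 + (4 + 24·x + 48·x^2 + 32·x^3)·Dx + (1 + 8·x + 24·x^2 + 32·x^3 + 16·x^4)·Dx^2  (order 2).
h: a_k = -3, 0, 6, -24, 70, -176, 6004/15, -4176/5, …
ICs: h(0) = -3, h′(0) = 0.

f: a_k = -3, 0, 6, 0, -2, 0, 4/15, 0, …
f∘r: x↦r, Dx↦Dx/r' in L_f ⇒ L₀.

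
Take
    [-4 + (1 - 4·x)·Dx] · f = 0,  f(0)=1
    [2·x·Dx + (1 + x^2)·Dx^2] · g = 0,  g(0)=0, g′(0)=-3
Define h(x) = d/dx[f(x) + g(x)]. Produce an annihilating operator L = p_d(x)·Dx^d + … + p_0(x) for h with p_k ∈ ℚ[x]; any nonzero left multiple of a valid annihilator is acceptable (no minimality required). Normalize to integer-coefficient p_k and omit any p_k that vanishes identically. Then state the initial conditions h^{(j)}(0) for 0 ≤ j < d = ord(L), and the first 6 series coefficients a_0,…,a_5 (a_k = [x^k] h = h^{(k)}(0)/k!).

L = (-8 + 128·x + 24·x^2) + (49 - 8·x + 109·x^2 + 24·x^3)·Dx + (-4 + 15·x + 15·x^3 + 4·x^4)·Dx^2  (order 2).
h: a_k = 1, 32, 195, 1024, 5117, 24576, …
ICs: h(0) = 1, h′(0) = 32.

f: a_k = 1, 4, 16, 64, 256, 1024, …
g: a_k = 0, -3, 0, 1, 0, -3/5, …
L₀ := lclm(L_f,L_g); ord L₀ ≤ 1+2.
h=h₀': d/dx-closure on L₀ ⇒ L.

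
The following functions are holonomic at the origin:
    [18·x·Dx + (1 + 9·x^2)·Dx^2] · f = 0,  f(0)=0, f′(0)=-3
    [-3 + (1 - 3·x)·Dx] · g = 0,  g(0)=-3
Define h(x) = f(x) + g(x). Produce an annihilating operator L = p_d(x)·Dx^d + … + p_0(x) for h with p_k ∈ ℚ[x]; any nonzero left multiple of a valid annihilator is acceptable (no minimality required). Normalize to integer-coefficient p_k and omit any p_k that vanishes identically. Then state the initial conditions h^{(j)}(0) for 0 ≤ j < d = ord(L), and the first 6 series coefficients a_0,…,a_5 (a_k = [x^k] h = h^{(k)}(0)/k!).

f: a_k = 0, -3, 0, 9, 0, -243/5, …
g: a_k = -3, -9, -27, -81, -243, -729, …
h₀=f+g: left-lcm gives L₀, ord ≤ 3.
L = (18 - 216·x - 486·x^2)·Dx + (-12 + 18·x - 108·x^2 - 486·x^3)·Dx^2 + (1 - 81·x^4)·Dx^3  (order 3).
h: a_k = -3, -12, -27, -72, -243, -3888/5, …
ICs: h(0) = -3, h′(0) = -12, h′′(0) = -54.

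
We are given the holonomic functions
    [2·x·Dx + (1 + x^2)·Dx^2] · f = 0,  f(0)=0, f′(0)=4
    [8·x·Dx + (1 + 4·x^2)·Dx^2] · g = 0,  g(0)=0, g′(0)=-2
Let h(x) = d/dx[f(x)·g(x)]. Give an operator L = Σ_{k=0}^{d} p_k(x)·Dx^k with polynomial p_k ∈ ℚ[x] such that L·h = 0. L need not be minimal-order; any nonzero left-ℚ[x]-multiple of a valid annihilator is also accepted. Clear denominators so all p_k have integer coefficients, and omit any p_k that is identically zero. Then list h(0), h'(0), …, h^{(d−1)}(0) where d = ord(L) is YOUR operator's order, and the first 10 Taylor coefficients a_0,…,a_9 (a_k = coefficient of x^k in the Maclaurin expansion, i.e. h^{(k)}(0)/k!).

f: a_k = 0, 4, 0, -4/3, 0, 4/5, 0, -4/7, 0, 4/9, …
g: a_k = 0, -2, 0, 8/3, 0, -32/5, 0, 128/7, 0, -512/9, …
Sym-product of L_f,L_g gives L₀ (≤ ord 4).
Differentiate: ansatz ord ≤ ord L₀ ⇒ L.
L = (-96·x - 800·x^3 - 1024·x^5 + 640·x^7 + 1536·x^9) + (-20 - 412·x^2 - 1440·x^4 - 896·x^6 + 2240·x^8 + 2304·x^10)·Dx + (-40·x - 280·x^3 - 480·x^5 + 272·x^7 + 1280·x^9 + 768·x^11)·Dx^2 + (-1 - 10·x^2 - 29·x^4 + 116·x^8 + 160·x^10 + 64·x^12)·Dx^3  (order 3).
h: a_k = 0, -16, 0, 160/3, 0, -2768/15, 0, 14272/21, 0, -817328/315, …
ICs: h(0) = 0, h′(0) = -16, h′′(0) = 0.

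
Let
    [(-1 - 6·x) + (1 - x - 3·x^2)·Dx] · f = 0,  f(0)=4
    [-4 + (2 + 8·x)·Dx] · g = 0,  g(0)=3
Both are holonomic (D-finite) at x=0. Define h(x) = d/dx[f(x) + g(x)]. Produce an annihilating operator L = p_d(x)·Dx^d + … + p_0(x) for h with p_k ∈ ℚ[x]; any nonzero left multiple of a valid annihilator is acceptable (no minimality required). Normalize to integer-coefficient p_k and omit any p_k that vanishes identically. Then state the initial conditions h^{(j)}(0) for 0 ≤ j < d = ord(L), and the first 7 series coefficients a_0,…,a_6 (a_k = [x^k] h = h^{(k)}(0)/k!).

L = (-90 - 516·x - 1548·x^2 - 1296·x^3 - 1620·x^4) + (-15 - 288·x - 1752·x^2 - 4068·x^3 - 4914·x^4 - 4860·x^5)·Dx + (5 + 45·x + 109·x^2 - 18·x^3 - 468·x^4 - 1278·x^5 - 1080·x^6)·Dx^2  (order 2).
h: a_k = 10, 20, 120, 184, 1220, 816, 11620, …
ICs: h(0) = 10, h′(0) = 20.

f: a_k = 4, 4, 16, 28, 76, 160, 388, …
g: a_k = 3, 6, -6, 12, -30, 84, -252, …
f+g: L₀ = lclm(L_f,L_g), ord ≤ 1+1.
Derive L from L₀ (diff closure).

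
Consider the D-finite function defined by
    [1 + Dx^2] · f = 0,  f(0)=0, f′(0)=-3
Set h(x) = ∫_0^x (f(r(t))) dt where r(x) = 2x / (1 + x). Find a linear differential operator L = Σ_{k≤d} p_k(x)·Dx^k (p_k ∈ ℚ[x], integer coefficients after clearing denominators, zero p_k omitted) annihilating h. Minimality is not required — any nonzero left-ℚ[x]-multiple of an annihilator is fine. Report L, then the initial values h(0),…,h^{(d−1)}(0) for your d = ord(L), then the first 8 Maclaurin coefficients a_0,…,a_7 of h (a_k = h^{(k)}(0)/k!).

L = 4·Dx + (2 + 6·x + 6·x^2 + 2·x^3)·Dx^2 + (1 + 4·x + 6·x^2 + 4·x^3 + x^4)·Dx^3  (order 3).
h: a_k = 0, 0, -3, 2, -1/2, -6/5, 43/15, -30/7, …
ICs: h(0) = 0, h′(0) = 0, h′′(0) = -6.

f: a_k = 0, -3, 0, 1/2, 0, -1/40, 0, 1/1680, …
Change of var in L_f (x↦r) gives L₀.
h=∫h₀ ⇒ L = L₀·Dx.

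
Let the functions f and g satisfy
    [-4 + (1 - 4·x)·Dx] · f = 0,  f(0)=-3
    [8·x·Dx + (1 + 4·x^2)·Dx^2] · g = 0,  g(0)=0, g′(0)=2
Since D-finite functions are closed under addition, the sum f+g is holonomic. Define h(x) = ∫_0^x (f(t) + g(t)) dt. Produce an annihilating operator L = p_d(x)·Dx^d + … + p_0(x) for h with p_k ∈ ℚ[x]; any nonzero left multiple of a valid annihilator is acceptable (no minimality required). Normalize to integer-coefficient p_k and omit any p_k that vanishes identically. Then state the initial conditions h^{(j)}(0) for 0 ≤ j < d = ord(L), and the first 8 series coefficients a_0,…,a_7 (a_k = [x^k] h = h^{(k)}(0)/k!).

L = (-8 + 128·x + 96·x^2)·Dx^2 + (13 - 8·x + 100·x^2 + 96·x^3)·Dx^3 + (-1 + 3·x + 12·x^3 + 16·x^4)·Dx^4  (order 4).
h: a_k = 0, -3, -5, -16, -146/3, -768/5, -7664/15, -12288/7, …
ICs: h(0) = 0, h′(0) = -3, h′′(0) = -10, h′′′(0) = -96.

f: a_k = -3, -12, -48, -192, -768, -3072, -12288, -49152, …
g: a_k = 0, 2, 0, -8/3, 0, 32/5, 0, -128/7, …
Weyl lclm of L_f,L_g ⇒ L₀ (ord ≤ 3).
h=∫₀ˣh₀: take L = L₀·Dx.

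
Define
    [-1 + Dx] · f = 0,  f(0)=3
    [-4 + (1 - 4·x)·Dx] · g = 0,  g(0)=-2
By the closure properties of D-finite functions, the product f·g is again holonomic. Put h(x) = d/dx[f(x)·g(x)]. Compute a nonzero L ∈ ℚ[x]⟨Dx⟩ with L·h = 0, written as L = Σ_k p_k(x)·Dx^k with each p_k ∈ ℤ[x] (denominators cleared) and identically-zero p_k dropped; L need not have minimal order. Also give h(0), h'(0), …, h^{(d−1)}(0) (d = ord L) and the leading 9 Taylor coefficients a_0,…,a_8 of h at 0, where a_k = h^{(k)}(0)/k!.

L = (41 - 40·x + 16·x^2) + (-5 + 24·x - 16·x^2)·Dx  (order 1).
h: a_k = -30, -246, -1479, -7889, -157781/4, -757349/4, -106028861/120, -3392923553/840, -122145247909/6720, …
ICs: h(0) = -30.

f: a_k = 3, 3, 3/2, 1/2, 1/8, 1/40, 1/240, 1/1680, 1/13440, …
g: a_k = -2, -8, -32, -128, -512, -2048, -8192, -32768, -131072, …
Product ⇒ symmetric product L₀, ord ≤ 1.
h₀' ⇒ L via d/dx closure of L₀.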